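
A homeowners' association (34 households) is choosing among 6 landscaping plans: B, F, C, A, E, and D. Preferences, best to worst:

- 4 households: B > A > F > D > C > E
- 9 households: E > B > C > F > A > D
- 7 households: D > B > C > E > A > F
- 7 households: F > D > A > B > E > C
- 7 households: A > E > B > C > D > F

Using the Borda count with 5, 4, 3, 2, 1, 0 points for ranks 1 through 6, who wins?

B: 4·5 + 9·4 + 7·4 + 7·2 + 7·3 = 119
F: 4·3 + 9·2 + 7·0 + 7·5 + 7·0 = 65
C: 4·1 + 9·3 + 7·3 + 7·0 + 7·2 = 66
A: 4·4 + 9·1 + 7·1 + 7·3 + 7·5 = 88
E: 4·0 + 9·5 + 7·2 + 7·1 + 7·4 = 94
D: 4·2 + 9·0 + 7·5 + 7·4 + 7·1 = 78
B has the highest Borda score (119).

B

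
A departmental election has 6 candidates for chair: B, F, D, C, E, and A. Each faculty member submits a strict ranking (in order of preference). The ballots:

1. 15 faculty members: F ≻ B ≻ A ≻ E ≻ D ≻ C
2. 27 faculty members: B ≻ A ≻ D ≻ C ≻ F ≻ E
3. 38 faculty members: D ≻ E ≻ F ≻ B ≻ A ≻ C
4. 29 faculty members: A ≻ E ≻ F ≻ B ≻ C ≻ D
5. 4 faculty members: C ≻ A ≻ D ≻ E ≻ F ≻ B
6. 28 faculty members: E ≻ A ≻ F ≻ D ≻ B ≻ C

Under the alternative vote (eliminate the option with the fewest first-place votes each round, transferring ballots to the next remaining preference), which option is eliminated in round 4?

Round 1: B 27, F 15, D 38, C 4, E 28, A 29. Eliminate C.
Round 2: B 27, F 15, D 38, E 28, A 33. Eliminate F.
Round 3: B 42, D 38, E 28, A 33. Eliminate E.
Round 4: B 42, D 38, A 61. Eliminate D.

D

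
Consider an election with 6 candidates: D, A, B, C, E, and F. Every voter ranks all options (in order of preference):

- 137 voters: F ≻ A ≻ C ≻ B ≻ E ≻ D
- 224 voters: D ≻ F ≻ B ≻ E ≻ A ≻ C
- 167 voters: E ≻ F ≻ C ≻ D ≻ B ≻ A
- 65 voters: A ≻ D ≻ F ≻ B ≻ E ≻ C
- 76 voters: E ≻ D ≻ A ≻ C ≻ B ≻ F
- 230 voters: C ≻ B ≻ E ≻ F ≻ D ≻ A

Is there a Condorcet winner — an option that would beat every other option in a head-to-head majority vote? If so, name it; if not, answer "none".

none

Checking pairwise contests:
C beats D 534–365.
D beats A 697–202.
D beats B 532–367.
A beats C 502–397.
B beats E 656–243.
E beats F 473–426.
Every option loses at least one head-to-head, so there is no Condorcet winner.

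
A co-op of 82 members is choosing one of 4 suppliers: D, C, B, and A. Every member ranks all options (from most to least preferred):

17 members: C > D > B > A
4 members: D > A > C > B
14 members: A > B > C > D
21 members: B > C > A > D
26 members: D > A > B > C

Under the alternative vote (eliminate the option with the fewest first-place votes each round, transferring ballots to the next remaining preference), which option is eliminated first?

A

Round 1: D 30, C 17, B 21, A 14. Eliminate A.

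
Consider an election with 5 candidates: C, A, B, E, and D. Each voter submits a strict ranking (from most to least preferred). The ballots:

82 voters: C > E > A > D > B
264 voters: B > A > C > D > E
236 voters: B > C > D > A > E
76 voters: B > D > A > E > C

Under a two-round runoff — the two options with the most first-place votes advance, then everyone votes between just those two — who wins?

Round 1 first-place votes: C 82, A 0, B 576, E 0, D 0.
B and C advance.
Runoff: B is preferred to C by 576 voters; C by 82.
B wins the runoff.

B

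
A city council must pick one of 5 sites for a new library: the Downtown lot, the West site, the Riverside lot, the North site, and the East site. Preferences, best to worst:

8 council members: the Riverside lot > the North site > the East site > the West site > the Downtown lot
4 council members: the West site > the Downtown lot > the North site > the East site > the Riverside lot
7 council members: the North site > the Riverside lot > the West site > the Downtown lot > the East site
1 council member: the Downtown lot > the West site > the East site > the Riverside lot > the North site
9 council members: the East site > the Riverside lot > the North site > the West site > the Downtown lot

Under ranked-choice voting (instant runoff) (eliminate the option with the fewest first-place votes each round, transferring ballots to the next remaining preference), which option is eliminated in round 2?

the West site

Round 1: the Downtown lot 1, the West site 4, the Riverside lot 8, the North site 7, the East site 9. Eliminate the Downtown lot.
Round 2: the West site 5, the Riverside lot 8, the North site 7, the East site 9. Eliminate the West site.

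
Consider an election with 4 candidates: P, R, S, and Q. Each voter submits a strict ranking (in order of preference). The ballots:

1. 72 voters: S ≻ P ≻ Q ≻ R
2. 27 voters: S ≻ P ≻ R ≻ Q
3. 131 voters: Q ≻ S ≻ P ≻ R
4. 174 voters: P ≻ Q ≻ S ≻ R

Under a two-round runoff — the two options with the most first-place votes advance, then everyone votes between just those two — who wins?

P

Round 1 first-place votes: P 174, R 0, S 99, Q 131.
P and Q advance.
Runoff: P is preferred to Q by 273 voters; Q by 131.
P wins the runoff.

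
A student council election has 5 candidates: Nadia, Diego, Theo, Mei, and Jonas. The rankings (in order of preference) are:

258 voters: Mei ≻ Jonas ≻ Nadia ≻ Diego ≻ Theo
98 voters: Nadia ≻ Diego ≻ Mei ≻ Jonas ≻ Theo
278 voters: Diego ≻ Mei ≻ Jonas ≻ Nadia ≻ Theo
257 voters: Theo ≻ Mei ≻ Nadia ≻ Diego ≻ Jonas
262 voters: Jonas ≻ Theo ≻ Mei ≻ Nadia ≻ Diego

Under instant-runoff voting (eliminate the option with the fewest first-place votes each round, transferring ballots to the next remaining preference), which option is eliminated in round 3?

Jonas

Round 1: Nadia 98, Diego 278, Theo 257, Mei 258, Jonas 262. Eliminate Nadia.
Round 2: Diego 376, Theo 257, Mei 258, Jonas 262. Eliminate Theo.
Round 3: Diego 376, Mei 515, Jonas 262. Eliminate Jonas.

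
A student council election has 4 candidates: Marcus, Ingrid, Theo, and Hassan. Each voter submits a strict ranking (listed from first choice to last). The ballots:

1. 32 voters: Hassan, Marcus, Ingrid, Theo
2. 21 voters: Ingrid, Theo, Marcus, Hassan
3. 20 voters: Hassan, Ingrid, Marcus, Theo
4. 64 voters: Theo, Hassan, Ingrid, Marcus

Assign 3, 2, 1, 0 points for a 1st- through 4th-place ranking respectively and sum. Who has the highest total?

Marcus: 32·2 + 21·1 + 20·1 + 64·0 = 105
Ingrid: 32·1 + 21·3 + 20·2 + 64·1 = 199
Theo: 32·0 + 21·2 + 20·0 + 64·3 = 234
Hassan: 32·3 + 21·0 + 20·3 + 64·2 = 284
Hassan has the highest Borda score (284).

Hassan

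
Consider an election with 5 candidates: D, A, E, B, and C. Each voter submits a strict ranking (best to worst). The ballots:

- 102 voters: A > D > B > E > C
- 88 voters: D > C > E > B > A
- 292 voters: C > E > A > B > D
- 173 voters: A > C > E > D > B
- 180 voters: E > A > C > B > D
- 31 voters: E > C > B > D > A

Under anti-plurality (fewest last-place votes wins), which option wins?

Last-place votes: D 472, A 119, E 0, B 173, C 102.
E is ranked last by the fewest voters, so E wins.

E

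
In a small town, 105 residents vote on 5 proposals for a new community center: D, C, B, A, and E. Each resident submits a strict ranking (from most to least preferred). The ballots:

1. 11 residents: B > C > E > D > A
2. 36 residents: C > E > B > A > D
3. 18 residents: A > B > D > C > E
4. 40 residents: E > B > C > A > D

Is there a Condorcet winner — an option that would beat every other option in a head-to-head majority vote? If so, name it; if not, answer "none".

none

Checking pairwise contests:
C beats D 87–18.
B beats C 69–36.
E beats B 76–29.
C beats A 87–18.
C beats E 65–40.
Every option loses at least one head-to-head, so there is no Condorcet winner.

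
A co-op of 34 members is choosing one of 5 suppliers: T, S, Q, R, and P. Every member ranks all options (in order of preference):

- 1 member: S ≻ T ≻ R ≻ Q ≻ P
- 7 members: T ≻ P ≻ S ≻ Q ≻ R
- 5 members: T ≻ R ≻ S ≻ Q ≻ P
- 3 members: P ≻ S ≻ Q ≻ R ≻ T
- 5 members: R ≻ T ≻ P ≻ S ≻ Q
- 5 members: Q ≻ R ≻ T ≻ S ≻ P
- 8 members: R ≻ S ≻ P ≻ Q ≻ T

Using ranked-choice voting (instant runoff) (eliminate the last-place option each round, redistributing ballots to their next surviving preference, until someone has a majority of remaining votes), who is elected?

R

Round 1: T 12, S 1, Q 5, R 13, P 3. Eliminate S.
Round 2: T 13, Q 5, R 13, P 3. Eliminate P.
Round 3: T 13, Q 8, R 13. Eliminate Q.
Round 4: T 13, R 21. R has a majority.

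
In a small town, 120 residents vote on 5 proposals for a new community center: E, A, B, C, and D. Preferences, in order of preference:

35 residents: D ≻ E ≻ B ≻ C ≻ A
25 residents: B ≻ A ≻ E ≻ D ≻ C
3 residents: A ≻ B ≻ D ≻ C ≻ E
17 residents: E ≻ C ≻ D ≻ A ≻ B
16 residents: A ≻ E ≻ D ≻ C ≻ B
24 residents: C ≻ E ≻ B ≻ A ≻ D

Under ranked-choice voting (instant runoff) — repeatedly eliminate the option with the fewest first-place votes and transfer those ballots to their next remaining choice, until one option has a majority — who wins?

D

Round 1: E 17, A 19, B 25, C 24, D 35. Eliminate E.
Round 2: A 19, B 25, C 41, D 35. Eliminate A.
Round 3: B 28, C 41, D 51. Eliminate B.
Round 4: C 41, D 79. D has a majority.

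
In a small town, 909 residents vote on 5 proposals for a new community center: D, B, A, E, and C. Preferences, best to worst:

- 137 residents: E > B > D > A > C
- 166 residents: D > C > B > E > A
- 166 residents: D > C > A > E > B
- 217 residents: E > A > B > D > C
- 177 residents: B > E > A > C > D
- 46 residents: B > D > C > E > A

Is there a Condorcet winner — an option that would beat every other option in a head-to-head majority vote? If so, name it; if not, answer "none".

E vs D: 531–378 for E.
E vs B: 520–389 for E.
E vs A: 743–166 for E.
E vs C: 531–378 for E.
E beats every other option head-to-head.

E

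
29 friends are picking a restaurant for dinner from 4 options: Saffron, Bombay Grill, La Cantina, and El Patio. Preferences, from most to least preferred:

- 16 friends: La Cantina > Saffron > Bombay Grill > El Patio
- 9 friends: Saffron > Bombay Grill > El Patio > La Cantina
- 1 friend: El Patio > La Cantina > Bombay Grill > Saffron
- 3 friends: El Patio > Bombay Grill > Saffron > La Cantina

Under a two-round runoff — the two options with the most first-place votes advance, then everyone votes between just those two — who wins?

Round 1 first-place votes: Saffron 9, Bombay Grill 0, La Cantina 16, El Patio 4.
La Cantina and Saffron advance.
Runoff: La Cantina is preferred to Saffron by 17 voters; Saffron by 12.
La Cantina wins the runoff.

La Cantina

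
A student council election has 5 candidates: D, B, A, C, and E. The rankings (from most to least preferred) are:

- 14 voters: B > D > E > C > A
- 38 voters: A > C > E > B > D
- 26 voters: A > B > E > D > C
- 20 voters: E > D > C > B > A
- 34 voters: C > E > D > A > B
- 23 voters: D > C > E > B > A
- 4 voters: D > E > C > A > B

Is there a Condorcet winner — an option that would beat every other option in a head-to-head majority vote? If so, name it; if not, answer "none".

none

Checking pairwise contests:
E beats D 118–41.
D beats B 81–78.
D beats A 95–64.
D beats C 87–72.
C beats E 95–64.
Every option loses at least one head-to-head, so there is no Condorcet winner.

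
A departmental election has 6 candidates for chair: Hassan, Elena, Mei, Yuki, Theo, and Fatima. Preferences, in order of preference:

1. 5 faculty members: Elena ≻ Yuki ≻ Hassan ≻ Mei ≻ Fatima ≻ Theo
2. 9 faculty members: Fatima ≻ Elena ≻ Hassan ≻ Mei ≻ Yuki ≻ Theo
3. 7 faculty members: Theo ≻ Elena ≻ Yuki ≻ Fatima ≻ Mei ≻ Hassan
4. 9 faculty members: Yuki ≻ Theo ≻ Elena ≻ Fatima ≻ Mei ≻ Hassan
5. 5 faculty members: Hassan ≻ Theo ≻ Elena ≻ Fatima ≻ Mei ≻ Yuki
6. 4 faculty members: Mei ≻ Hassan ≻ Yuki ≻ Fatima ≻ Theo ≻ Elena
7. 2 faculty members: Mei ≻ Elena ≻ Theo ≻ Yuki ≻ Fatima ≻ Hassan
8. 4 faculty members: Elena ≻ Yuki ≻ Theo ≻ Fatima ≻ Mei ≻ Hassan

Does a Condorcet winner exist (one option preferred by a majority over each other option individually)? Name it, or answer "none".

Checking pairwise contests:
Elena beats Hassan 36–9.
Theo beats Elena 25–20.
Elena beats Mei 39–6.
Elena beats Yuki 32–13.
Hassan beats Theo 23–22.
Elena beats Fatima 32–13.
Every option loses at least one head-to-head, so there is no Condorcet winner.

none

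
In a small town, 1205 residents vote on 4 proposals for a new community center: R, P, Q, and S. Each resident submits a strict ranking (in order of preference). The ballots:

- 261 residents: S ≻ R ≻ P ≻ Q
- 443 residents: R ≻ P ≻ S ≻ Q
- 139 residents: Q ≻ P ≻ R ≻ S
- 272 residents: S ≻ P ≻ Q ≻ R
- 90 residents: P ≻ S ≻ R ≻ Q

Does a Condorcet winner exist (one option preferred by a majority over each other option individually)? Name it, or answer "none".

none

Checking pairwise contests:
S beats R 623–582.
R beats P 704–501.
R beats Q 794–411.
P beats S 672–533.
Every option loses at least one head-to-head, so there is no Condorcet winner.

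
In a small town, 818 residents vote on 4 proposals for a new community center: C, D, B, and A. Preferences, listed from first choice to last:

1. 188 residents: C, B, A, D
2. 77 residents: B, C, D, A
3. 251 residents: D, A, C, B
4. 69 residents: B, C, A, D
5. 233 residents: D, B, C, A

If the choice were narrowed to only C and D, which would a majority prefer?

D

Voters preferring C to D: 334; preferring D to C: 484.
D wins the head-to-head.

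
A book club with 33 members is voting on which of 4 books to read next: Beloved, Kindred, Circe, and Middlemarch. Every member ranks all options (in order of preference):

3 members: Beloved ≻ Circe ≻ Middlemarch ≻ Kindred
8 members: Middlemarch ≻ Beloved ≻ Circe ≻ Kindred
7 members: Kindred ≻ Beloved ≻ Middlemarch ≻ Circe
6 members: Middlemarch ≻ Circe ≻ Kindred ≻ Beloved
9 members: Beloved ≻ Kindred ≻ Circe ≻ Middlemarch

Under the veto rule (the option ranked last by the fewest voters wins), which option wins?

Beloved

Last-place votes: Beloved 6, Kindred 11, Circe 7, Middlemarch 9.
Beloved is ranked last by the fewest voters, so Beloved wins.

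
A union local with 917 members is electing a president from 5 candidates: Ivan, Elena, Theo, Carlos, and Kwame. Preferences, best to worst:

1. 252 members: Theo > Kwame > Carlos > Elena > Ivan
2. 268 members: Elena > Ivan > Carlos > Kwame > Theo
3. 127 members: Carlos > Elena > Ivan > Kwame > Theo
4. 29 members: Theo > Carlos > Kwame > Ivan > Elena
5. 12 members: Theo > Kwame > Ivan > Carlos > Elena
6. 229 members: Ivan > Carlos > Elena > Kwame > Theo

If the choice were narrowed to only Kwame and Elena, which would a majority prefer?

Elena

Voters preferring Kwame to Elena: 293; preferring Elena to Kwame: 624.
Elena wins the head-to-head.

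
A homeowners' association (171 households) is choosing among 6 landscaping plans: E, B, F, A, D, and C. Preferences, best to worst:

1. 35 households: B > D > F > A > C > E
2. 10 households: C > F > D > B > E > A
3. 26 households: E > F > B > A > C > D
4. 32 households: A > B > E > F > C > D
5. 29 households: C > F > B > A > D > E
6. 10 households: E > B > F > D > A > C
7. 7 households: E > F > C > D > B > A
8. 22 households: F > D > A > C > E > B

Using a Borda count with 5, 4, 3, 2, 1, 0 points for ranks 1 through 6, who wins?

E: 35·0 + 10·1 + 26·5 + 32·3 + 29·0 + 10·5 + 7·5 + 22·1 = 343
B: 35·5 + 10·2 + 26·3 + 32·4 + 29·3 + 10·4 + 7·1 + 22·0 = 535
F: 35·3 + 10·4 + 26·4 + 32·2 + 29·4 + 10·3 + 7·4 + 22·5 = 597
A: 35·2 + 10·0 + 26·2 + 32·5 + 29·2 + 10·1 + 7·0 + 22·3 = 416
D: 35·4 + 10·3 + 26·0 + 32·0 + 29·1 + 10·2 + 7·2 + 22·4 = 321
C: 35·1 + 10·5 + 26·1 + 32·1 + 29·5 + 10·0 + 7·3 + 22·2 = 353
F has the highest Borda score (597).

F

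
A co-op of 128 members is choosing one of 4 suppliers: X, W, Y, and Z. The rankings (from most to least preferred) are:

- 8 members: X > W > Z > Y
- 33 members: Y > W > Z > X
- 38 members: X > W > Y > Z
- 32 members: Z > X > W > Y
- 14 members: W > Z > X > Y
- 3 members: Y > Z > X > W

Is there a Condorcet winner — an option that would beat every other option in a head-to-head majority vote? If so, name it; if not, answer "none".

Checking pairwise contests:
Z beats X 82–46.
X beats W 81–47.
X beats Y 92–36.
W beats Z 93–35.
Every option loses at least one head-to-head, so there is no Condorcet winner.

none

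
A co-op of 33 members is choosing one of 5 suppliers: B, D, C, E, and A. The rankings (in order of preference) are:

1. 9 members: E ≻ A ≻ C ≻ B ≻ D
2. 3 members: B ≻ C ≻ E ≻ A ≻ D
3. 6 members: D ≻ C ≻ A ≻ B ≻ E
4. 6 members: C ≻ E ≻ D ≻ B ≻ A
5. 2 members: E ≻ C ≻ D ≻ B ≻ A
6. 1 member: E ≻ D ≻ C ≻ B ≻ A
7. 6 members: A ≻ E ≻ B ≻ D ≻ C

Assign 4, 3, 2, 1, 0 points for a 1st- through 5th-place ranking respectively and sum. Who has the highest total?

B: 9·1 + 3·4 + 6·1 + 6·1 + 2·1 + 1·1 + 6·2 = 48
D: 9·0 + 3·0 + 6·4 + 6·2 + 2·2 + 1·3 + 6·1 = 49
C: 9·2 + 3·3 + 6·3 + 6·4 + 2·3 + 1·2 + 6·0 = 77
E: 9·4 + 3·2 + 6·0 + 6·3 + 2·4 + 1·4 + 6·3 = 90
A: 9·3 + 3·1 + 6·2 + 6·0 + 2·0 + 1·0 + 6·4 = 66
E has the highest Borda score (90).

E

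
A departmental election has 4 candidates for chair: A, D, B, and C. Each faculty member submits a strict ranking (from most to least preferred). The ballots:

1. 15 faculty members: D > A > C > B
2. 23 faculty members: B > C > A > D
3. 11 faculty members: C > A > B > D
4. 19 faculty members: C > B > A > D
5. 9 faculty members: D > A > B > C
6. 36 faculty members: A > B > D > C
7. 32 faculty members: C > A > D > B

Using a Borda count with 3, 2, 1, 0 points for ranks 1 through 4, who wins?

A

A: 15·2 + 23·1 + 11·2 + 19·1 + 9·2 + 36·3 + 32·2 = 284
D: 15·3 + 23·0 + 11·0 + 19·0 + 9·3 + 36·1 + 32·1 = 140
B: 15·0 + 23·3 + 11·1 + 19·2 + 9·1 + 36·2 + 32·0 = 199
C: 15·1 + 23·2 + 11·3 + 19·3 + 9·0 + 36·0 + 32·3 = 247
A has the highest Borda score (284).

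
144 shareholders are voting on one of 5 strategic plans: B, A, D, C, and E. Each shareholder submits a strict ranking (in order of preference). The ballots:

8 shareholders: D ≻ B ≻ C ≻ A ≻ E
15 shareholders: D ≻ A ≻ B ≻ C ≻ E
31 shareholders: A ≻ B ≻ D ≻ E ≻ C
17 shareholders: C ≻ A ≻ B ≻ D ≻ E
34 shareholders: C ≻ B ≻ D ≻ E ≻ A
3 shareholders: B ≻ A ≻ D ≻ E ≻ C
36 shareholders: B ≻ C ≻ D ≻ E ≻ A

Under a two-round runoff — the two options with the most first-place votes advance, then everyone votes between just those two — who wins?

Round 1 first-place votes: B 39, A 31, D 23, C 51, E 0.
C and B advance.
Runoff: C is preferred to B by 51 voters; B by 93.
B wins the runoff.

B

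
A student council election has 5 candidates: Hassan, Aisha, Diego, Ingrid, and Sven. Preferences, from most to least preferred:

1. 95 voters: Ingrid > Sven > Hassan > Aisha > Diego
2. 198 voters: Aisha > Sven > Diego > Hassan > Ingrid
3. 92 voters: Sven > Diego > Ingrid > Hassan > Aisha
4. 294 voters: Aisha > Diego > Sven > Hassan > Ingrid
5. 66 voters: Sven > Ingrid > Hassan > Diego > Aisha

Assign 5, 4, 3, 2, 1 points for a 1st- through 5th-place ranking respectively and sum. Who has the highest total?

Hassan: 95·3 + 198·2 + 92·2 + 294·2 + 66·3 = 1651
Aisha: 95·2 + 198·5 + 92·1 + 294·5 + 66·1 = 2808
Diego: 95·1 + 198·3 + 92·4 + 294·4 + 66·2 = 2365
Ingrid: 95·5 + 198·1 + 92·3 + 294·1 + 66·4 = 1507
Sven: 95·4 + 198·4 + 92·5 + 294·3 + 66·5 = 2844
Sven has the highest Borda score (2844).

Sven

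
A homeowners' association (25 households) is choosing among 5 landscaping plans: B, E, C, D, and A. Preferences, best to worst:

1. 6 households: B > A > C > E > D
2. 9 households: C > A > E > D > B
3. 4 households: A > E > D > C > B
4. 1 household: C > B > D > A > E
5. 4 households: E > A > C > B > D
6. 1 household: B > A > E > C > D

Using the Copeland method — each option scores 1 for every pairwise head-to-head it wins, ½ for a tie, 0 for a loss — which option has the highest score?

A

B: loses to E, C, D, and A → score 0.
E: beats B and D; loses to C and A → score 2.
C: beats B, E, and D; loses to A → score 3.
D: beats B; loses to E, C, and A → score 1.
A: beats B, E, C, and D → score 4.
A has the best pairwise record.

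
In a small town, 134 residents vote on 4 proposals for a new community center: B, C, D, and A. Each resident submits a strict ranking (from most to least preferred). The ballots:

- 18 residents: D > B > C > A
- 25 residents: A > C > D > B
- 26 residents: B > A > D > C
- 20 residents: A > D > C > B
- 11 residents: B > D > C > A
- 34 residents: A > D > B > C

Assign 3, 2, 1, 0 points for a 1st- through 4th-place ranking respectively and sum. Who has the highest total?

A

B: 18·2 + 25·0 + 26·3 + 20·0 + 11·3 + 34·1 = 181
C: 18·1 + 25·2 + 26·0 + 20·1 + 11·1 + 34·0 = 99
D: 18·3 + 25·1 + 26·1 + 20·2 + 11·2 + 34·2 = 235
A: 18·0 + 25·3 + 26·2 + 20·3 + 11·0 + 34·3 = 289
A has the highest Borda score (289).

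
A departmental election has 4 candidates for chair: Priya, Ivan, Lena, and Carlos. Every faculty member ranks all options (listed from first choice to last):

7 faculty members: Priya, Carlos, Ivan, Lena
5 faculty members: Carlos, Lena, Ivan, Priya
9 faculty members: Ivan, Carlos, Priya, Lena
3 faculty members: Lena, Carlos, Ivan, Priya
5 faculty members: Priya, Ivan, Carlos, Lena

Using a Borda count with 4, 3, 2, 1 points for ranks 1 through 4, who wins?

Carlos

Priya: 7·4 + 5·1 + 9·2 + 3·1 + 5·4 = 74
Ivan: 7·2 + 5·2 + 9·4 + 3·2 + 5·3 = 81
Lena: 7·1 + 5·3 + 9·1 + 3·4 + 5·1 = 48
Carlos: 7·3 + 5·4 + 9·3 + 3·3 + 5·2 = 87
Carlos has the highest Borda score (87).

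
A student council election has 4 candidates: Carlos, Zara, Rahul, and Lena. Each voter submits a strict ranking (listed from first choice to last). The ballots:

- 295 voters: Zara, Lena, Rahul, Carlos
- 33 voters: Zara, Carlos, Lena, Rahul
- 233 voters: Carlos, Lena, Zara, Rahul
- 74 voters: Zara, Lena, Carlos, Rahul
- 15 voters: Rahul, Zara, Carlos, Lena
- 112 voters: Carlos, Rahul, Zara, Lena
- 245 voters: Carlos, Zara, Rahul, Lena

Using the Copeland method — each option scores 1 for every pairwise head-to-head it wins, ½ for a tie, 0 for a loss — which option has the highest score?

Carlos

Carlos: beats Zara, Rahul, and Lena → score 3.
Zara: beats Rahul and Lena; loses to Carlos → score 2.
Rahul: loses to Carlos, Zara, and Lena → score 0.
Lena: beats Rahul; loses to Carlos and Zara → score 1.
Carlos has the best pairwise record.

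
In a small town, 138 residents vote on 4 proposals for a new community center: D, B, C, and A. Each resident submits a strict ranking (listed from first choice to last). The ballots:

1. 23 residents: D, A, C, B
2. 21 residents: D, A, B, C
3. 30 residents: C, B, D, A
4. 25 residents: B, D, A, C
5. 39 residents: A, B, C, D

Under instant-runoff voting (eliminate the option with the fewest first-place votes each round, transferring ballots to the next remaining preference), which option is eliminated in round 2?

Round 1: D 44, B 25, C 30, A 39. Eliminate B.
Round 2: D 69, C 30, A 39. Eliminate C.

C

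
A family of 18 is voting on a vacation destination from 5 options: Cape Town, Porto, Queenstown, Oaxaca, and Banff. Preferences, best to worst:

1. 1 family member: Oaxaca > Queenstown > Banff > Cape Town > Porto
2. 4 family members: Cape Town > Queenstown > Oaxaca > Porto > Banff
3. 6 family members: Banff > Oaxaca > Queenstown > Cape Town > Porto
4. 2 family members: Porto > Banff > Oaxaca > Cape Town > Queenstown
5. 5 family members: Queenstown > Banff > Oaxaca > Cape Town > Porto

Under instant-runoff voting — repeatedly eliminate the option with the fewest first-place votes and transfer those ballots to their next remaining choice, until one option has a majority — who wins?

Round 1: Cape Town 4, Porto 2, Queenstown 5, Oaxaca 1, Banff 6. Eliminate Oaxaca.
Round 2: Cape Town 4, Porto 2, Queenstown 6, Banff 6. Eliminate Porto.
Round 3: Cape Town 4, Queenstown 6, Banff 8. Eliminate Cape Town.
Round 4: Queenstown 10, Banff 8. Queenstown has a majority.

Queenstown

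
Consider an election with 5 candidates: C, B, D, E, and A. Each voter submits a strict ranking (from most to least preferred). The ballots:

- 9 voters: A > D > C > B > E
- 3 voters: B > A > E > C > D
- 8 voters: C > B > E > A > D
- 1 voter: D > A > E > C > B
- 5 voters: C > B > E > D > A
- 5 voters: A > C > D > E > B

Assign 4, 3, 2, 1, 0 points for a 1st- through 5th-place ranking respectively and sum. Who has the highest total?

C: 9·2 + 3·1 + 8·4 + 1·1 + 5·4 + 5·3 = 89
B: 9·1 + 3·4 + 8·3 + 1·0 + 5·3 + 5·0 = 60
D: 9·3 + 3·0 + 8·0 + 1·4 + 5·1 + 5·2 = 46
E: 9·0 + 3·2 + 8·2 + 1·2 + 5·2 + 5·1 = 39
A: 9·4 + 3·3 + 8·1 + 1·3 + 5·0 + 5·4 = 76
C has the highest Borda score (89).

C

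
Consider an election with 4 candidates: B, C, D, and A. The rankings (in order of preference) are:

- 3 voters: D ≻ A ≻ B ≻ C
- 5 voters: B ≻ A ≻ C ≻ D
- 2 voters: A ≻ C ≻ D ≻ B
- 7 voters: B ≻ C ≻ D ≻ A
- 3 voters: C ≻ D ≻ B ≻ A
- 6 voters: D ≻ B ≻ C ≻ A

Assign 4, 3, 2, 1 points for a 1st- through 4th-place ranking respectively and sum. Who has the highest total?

B

B: 3·2 + 5·4 + 2·1 + 7·4 + 3·2 + 6·3 = 80
C: 3·1 + 5·2 + 2·3 + 7·3 + 3·4 + 6·2 = 64
D: 3·4 + 5·1 + 2·2 + 7·2 + 3·3 + 6·4 = 68
A: 3·3 + 5·3 + 2·4 + 7·1 + 3·1 + 6·1 = 48
B has the highest Borda score (80).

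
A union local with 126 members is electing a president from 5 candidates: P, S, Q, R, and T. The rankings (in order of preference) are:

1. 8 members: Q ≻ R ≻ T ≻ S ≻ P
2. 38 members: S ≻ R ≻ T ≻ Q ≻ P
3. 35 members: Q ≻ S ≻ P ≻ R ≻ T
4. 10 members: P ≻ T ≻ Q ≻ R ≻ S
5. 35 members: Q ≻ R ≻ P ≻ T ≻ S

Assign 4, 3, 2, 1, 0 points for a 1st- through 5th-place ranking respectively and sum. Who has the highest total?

P: 8·0 + 38·0 + 35·2 + 10·4 + 35·2 = 180
S: 8·1 + 38·4 + 35·3 + 10·0 + 35·0 = 265
Q: 8·4 + 38·1 + 35·4 + 10·2 + 35·4 = 370
R: 8·3 + 38·3 + 35·1 + 10·1 + 35·3 = 288
T: 8·2 + 38·2 + 35·0 + 10·3 + 35·1 = 157
Q has the highest Borda score (370).

Q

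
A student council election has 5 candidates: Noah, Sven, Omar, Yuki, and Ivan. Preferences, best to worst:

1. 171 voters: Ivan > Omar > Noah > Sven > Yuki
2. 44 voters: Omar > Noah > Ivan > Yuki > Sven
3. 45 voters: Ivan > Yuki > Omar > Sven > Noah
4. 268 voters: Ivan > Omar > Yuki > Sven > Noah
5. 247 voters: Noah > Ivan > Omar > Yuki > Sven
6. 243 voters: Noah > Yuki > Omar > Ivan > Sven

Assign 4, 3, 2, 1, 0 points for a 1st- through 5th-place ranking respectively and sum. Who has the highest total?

Noah: 171·2 + 44·3 + 45·0 + 268·0 + 247·4 + 243·4 = 2434
Sven: 171·1 + 44·0 + 45·1 + 268·1 + 247·0 + 243·0 = 484
Omar: 171·3 + 44·4 + 45·2 + 268·3 + 247·2 + 243·2 = 2563
Yuki: 171·0 + 44·1 + 45·3 + 268·2 + 247·1 + 243·3 = 1691
Ivan: 171·4 + 44·2 + 45·4 + 268·4 + 247·3 + 243·1 = 3008
Ivan has the highest Borda score (3008).

Ivan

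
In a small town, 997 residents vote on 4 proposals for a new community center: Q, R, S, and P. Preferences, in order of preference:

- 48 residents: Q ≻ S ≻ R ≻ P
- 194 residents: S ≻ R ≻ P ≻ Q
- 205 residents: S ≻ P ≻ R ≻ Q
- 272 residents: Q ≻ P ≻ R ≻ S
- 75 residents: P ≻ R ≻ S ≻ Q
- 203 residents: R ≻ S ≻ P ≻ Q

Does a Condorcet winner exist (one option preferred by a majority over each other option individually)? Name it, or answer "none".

none

Checking pairwise contests:
R beats Q 677–320.
P beats R 552–445.
R beats S 550–447.
S beats P 650–347.
Every option loses at least one head-to-head, so there is no Condorcet winner.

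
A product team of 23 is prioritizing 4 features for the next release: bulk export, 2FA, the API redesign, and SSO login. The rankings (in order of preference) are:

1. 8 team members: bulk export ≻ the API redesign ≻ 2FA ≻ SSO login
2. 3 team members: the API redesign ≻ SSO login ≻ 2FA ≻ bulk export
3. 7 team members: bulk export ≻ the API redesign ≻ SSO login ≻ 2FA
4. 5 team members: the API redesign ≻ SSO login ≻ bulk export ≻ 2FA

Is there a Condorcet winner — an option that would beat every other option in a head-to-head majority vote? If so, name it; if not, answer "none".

bulk export

bulk export vs 2FA: 20–3 for bulk export.
bulk export vs the API redesign: 15–8 for bulk export.
bulk export vs SSO login: 15–8 for bulk export.
bulk export beats every other option head-to-head.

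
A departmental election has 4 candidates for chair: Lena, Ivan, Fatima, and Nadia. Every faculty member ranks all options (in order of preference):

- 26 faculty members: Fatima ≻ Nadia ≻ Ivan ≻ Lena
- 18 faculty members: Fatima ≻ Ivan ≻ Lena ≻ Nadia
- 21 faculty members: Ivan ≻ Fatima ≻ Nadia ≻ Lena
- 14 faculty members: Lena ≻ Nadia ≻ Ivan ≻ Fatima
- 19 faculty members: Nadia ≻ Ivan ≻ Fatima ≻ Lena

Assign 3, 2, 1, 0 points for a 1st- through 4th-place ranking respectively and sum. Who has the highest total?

Lena: 26·0 + 18·1 + 21·0 + 14·3 + 19·0 = 60
Ivan: 26·1 + 18·2 + 21·3 + 14·1 + 19·2 = 177
Fatima: 26·3 + 18·3 + 21·2 + 14·0 + 19·1 = 193
Nadia: 26·2 + 18·0 + 21·1 + 14·2 + 19·3 = 158
Fatima has the highest Borda score (193).

Fatima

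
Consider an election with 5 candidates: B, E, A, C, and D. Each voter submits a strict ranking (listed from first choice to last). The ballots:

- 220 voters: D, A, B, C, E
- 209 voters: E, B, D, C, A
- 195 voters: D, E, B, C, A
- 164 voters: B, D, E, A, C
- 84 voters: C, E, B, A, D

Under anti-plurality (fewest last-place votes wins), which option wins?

B

Last-place votes: B 0, E 220, A 404, C 164, D 84.
B is ranked last by the fewest voters, so B wins.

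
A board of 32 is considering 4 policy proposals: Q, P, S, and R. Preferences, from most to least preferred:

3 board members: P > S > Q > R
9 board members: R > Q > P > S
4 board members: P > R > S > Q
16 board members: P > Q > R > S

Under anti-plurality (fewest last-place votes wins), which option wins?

Last-place votes: Q 4, P 0, S 25, R 3.
P is ranked last by the fewest voters, so P wins.

P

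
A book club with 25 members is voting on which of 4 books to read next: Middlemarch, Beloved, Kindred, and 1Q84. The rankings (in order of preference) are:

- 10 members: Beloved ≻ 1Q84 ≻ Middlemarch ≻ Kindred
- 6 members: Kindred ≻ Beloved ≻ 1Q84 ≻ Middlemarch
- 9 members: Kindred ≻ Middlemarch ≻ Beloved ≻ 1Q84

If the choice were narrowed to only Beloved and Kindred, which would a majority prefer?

Voters preferring Beloved to Kindred: 10; preferring Kindred to Beloved: 15.
Kindred wins the head-to-head.

Kindred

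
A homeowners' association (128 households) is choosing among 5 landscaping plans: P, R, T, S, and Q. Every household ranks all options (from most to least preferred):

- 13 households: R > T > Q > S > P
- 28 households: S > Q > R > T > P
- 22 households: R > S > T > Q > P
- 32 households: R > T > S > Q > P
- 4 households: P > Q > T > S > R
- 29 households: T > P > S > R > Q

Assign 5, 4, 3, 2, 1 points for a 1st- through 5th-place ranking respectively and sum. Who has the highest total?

R

P: 13·1 + 28·1 + 22·1 + 32·1 + 4·5 + 29·4 = 231
R: 13·5 + 28·3 + 22·5 + 32·5 + 4·1 + 29·2 = 481
T: 13·4 + 28·2 + 22·3 + 32·4 + 4·3 + 29·5 = 459
S: 13·2 + 28·5 + 22·4 + 32·3 + 4·2 + 29·3 = 445
Q: 13·3 + 28·4 + 22·2 + 32·2 + 4·4 + 29·1 = 304
R has the highest Borda score (481).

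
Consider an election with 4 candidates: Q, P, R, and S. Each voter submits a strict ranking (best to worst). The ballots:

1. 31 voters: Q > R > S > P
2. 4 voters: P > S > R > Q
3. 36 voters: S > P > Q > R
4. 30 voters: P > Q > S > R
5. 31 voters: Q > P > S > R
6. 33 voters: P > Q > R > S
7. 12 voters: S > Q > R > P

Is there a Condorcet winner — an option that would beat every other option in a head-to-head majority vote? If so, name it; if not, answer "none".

P

P vs Q: 103–74 for P.
P vs R: 134–43 for P.
P vs S: 98–79 for P.
P beats every other option head-to-head.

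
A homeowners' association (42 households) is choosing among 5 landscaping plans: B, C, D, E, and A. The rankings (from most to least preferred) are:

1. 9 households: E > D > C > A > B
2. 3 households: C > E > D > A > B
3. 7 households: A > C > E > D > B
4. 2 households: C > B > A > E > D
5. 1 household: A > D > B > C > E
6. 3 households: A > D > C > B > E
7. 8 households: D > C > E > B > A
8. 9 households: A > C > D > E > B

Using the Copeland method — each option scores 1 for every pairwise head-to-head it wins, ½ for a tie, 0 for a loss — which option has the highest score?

C

B: loses to C, D, E, and A → score 0.
C: beats B, E, and A; ties D → score 3.5.
D: beats B; ties C and E; loses to A → score 2.
E: beats B; ties D; loses to C and A → score 1.5.
A: beats B, D, and E; loses to C → score 3.
C has the best pairwise record.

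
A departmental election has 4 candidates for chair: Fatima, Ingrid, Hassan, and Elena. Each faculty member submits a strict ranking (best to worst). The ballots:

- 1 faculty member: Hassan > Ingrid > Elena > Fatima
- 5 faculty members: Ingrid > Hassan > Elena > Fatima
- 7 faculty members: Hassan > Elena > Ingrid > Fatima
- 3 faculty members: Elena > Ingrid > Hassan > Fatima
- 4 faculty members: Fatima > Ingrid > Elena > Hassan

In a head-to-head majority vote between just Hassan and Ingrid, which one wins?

Voters preferring Hassan to Ingrid: 8; preferring Ingrid to Hassan: 12.
Ingrid wins the head-to-head.

Ingrid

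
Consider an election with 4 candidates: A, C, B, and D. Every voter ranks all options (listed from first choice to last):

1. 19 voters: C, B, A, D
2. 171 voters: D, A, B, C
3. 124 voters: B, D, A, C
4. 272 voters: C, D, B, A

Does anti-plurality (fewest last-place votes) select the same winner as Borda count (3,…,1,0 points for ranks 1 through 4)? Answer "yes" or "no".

Anti-plurality — last-place votes: A 272, C 295, B 0, D 19. Winner: B.
Borda — scores: A 485, C 873, B 853, D 1305. Winner: D.
The two methods disagree.

no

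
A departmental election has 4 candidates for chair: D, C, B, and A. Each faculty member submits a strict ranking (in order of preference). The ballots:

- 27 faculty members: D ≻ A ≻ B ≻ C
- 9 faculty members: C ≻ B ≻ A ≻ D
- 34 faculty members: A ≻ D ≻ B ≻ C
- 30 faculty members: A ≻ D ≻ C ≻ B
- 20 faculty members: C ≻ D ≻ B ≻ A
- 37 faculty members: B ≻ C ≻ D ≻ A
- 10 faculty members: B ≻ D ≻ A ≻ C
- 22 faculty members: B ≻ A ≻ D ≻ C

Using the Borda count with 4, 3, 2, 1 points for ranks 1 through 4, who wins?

D

D: 27·4 + 9·1 + 34·3 + 30·3 + 20·3 + 37·2 + 10·3 + 22·2 = 517
C: 27·1 + 9·4 + 34·1 + 30·2 + 20·4 + 37·3 + 10·1 + 22·1 = 380
B: 27·2 + 9·3 + 34·2 + 30·1 + 20·2 + 37·4 + 10·4 + 22·4 = 495
A: 27·3 + 9·2 + 34·4 + 30·4 + 20·1 + 37·1 + 10·2 + 22·3 = 498
D has the highest Borda score (517).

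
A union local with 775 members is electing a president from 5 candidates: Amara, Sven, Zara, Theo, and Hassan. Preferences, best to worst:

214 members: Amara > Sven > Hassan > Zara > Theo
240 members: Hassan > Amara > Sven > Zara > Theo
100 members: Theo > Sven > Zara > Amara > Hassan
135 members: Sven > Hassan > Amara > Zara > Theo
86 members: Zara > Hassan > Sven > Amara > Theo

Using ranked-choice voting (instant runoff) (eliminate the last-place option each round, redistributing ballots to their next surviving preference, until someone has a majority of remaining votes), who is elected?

Round 1: Amara 214, Sven 135, Zara 86, Theo 100, Hassan 240. Eliminate Zara.
Round 2: Amara 214, Sven 135, Theo 100, Hassan 326. Eliminate Theo.
Round 3: Amara 214, Sven 235, Hassan 326. Eliminate Amara.
Round 4: Sven 449, Hassan 326. Sven has a majority.

Sven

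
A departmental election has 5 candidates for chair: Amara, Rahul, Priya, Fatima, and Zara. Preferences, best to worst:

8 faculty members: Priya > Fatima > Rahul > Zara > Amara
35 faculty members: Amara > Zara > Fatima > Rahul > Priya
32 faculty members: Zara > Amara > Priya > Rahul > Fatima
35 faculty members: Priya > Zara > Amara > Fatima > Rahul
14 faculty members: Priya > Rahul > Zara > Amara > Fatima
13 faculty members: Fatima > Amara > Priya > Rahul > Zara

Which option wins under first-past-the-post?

First-place votes: Amara 35, Rahul 0, Priya 57, Fatima 13, Zara 32.
Priya has the most first-place votes.

Priya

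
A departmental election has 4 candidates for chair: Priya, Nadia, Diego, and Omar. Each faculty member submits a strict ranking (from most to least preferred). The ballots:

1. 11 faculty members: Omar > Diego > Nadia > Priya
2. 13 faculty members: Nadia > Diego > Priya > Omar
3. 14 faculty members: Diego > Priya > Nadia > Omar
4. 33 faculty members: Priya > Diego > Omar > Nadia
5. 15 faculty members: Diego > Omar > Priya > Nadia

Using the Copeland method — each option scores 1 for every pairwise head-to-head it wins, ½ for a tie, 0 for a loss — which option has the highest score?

Diego

Priya: beats Nadia and Omar; loses to Diego → score 2.
Nadia: loses to Priya, Diego, and Omar → score 0.
Diego: beats Priya, Nadia, and Omar → score 3.
Omar: beats Nadia; loses to Priya and Diego → score 1.
Diego has the best pairwise record.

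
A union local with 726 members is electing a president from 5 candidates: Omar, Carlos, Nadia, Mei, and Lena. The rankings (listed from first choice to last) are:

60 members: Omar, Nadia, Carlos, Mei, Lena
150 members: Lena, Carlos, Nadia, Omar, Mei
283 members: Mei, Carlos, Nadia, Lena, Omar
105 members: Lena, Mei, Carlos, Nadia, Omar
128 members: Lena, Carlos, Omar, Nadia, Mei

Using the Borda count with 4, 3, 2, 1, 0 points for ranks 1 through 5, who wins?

Carlos

Omar: 60·4 + 150·1 + 283·0 + 105·0 + 128·2 = 646
Carlos: 60·2 + 150·3 + 283·3 + 105·2 + 128·3 = 2013
Nadia: 60·3 + 150·2 + 283·2 + 105·1 + 128·1 = 1279
Mei: 60·1 + 150·0 + 283·4 + 105·3 + 128·0 = 1507
Lena: 60·0 + 150·4 + 283·1 + 105·4 + 128·4 = 1815
Carlos has the highest Borda score (2013).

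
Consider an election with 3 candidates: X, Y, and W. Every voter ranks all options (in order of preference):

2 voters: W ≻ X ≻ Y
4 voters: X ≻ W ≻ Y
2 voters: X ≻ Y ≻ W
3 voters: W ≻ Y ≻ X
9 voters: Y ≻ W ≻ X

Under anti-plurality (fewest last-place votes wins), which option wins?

Last-place votes: X 12, Y 6, W 2.
W is ranked last by the fewest voters, so W wins.

W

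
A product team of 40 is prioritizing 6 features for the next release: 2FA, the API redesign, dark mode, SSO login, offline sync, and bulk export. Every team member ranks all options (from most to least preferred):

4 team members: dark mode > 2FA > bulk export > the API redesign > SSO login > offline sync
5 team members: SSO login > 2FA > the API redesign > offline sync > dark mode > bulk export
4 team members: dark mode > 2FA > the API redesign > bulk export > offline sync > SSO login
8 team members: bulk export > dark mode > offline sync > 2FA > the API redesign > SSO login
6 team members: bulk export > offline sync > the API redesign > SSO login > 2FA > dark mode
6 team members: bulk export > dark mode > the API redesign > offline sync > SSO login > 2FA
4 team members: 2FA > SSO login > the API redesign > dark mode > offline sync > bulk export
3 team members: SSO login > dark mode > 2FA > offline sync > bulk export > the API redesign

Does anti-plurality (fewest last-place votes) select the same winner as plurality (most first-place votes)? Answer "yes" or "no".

Anti-plurality — last-place votes: 2FA 6, the API redesign 3, dark mode 6, SSO login 12, offline sync 4, bulk export 9. Winner: the API redesign.
Plurality — first-place votes: 2FA 4, the API redesign 0, dark mode 8, SSO login 8, offline sync 0, bulk export 20. Winner: bulk export.
The two methods disagree.

no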